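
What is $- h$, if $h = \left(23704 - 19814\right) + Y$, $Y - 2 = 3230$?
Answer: $-7122$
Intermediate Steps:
$Y = 3232$ ($Y = 2 + 3230 = 3232$)
$h = 7122$ ($h = \left(23704 - 19814\right) + 3232 = 3890 + 3232 = 7122$)
$- h = \left(-1\right) 7122 = -7122$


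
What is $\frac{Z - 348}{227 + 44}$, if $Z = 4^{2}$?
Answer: $- \frac{332}{271} \approx -1.2251$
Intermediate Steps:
$Z = 16$
$\frac{Z - 348}{227 + 44} = \frac{16 - 348}{227 + 44} = - \frac{332}{271}$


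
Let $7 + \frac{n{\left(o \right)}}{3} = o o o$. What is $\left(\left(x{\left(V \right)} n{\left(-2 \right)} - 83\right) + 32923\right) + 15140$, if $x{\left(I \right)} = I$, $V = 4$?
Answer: $47800$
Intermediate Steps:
$n{\left(o \right)} = -21 + 3 o^{3}$ ($n{\left(o \right)} = -21 + 3 o o o = -21 + 3 o^{2} o = -21 + 3 o^{3}$)
$\left(\left(x{\left(V \right)} n{\left(-2 \right)} - 83\right) + 32923\right) + 15140 = \left(\left(4 \left(-21 + 3 \left(-2\right)^{3}\right) - 83\right) + 32923\right) + 15140 = \left(\left(4 \left(-21 + 3 \left(-8\right)\right) - 83\right) + 32923\right) + 15140 = \left(\left(4 \left(-21 - 24\right) - 83\right) + 32923\right) + 15140 = \left(\left(4 \left(-45\right) - 83\right) + 32923\right) + 15140 = \left(\left(-180 - 83\right) + 32923\right) + 15140 = \left(-263 + 32923\right) + 15140 = 32660 + 15140 = 47800$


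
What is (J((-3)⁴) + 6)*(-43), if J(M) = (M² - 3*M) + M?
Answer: -275415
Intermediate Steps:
J(M) = M² - 2*M
(J((-3)⁴) + 6)*(-43) = ((-3)⁴*(-2 + (-3)⁴) + 6)*(-43) = (81*(-2 + 81) + 6)*(-43) = (81*79 + 6)*(-43) = (6399 + 6)*(-43) = 6405*(-43) = -275415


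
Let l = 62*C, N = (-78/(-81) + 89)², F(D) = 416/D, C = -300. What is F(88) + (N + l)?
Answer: -84215041/8019 ≈ -10502.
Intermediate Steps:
N = 5900041/729 (N = (-78*(-1/81) + 89)² = (26/27 + 89)² = (2429/27)² = 5900041/729 ≈ 8093.3)
l = -18600 (l = 62*(-300) = -18600)
F(88) + (N + l) = 416/88 + (5900041/729 - 18600) = 416*(1/88) - 7659359/729 = 52/11 - 7659359/729 = -84215041/8019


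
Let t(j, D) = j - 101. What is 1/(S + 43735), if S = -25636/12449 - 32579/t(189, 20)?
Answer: 1095512/47504385381 ≈ 2.3061e-5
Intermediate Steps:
t(j, D) = -101 + j
S = -407831939/1095512 (S = -25636/12449 - 32579/(-101 + 189) = -25636*1/12449 - 32579/88 = -25636/12449 - 32579*1/88 = -25636/12449 - 32579/88 = -407831939/1095512 ≈ -372.28)
1/(S + 43735) = 1/(-407831939/1095512 + 43735) = 1/(47504385381/1095512) = 1095512/47504385381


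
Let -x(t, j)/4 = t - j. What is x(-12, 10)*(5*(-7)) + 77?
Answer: -3003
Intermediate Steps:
x(t, j) = -4*t + 4*j (x(t, j) = -4*(t - j) = -4*t + 4*j)
x(-12, 10)*(5*(-7)) + 77 = (-4*(-12) + 4*10)*(5*(-7)) + 77 = (48 + 40)*(-35) + 77 = 88*(-35) + 77 = -3080 + 77 = -3003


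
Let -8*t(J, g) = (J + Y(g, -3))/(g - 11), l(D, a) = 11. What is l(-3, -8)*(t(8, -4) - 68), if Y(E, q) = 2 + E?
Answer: -14949/20 ≈ -747.45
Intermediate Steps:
t(J, g) = -(2 + J + g)/(8*(-11 + g)) (t(J, g) = -(J + (2 + g))/(8*(g - 11)) = -(2 + J + g)/(8*(-11 + g)))
l(-3, -8)*(t(8, -4) - 68) = 11*((-2 - 1*8 - 1*(-4))/(8*(-11 - 4)) - 68) = 11*((⅛)*(-2 - 8 + 4)/(-15) - 68) = 11*((⅛)*(-1/15)*(-6) - 68) = 11*(1/20 - 68) = 11*(-1359/20) = -14949/20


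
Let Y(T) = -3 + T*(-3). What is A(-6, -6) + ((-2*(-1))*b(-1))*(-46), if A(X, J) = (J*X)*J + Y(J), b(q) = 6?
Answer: -753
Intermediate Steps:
Y(T) = -3 - 3*T
A(X, J) = -3 - 3*J + X*J² (A(X, J) = (J*X)*J + (-3 - 3*J) = X*J² + (-3 - 3*J) = -3 - 3*J + X*J²)
A(-6, -6) + ((-2*(-1))*b(-1))*(-46) = (-3 - 3*(-6) - 6*(-6)²) + (-2*(-1)*6)*(-46) = (-3 + 18 - 6*36) + (2*6)*(-46) = (-3 + 18 - 216) + 12*(-46) = -201 - 552 = -753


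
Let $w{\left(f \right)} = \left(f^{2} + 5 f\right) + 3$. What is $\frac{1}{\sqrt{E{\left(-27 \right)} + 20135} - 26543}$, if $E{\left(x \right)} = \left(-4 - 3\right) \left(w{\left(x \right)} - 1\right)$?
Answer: $- \frac{26543}{704514886} - \frac{\sqrt{15963}}{704514886} \approx -3.7855 \cdot 10^{-5}$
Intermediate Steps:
$w{\left(f \right)} = 3 + f^{2} + 5 f$
$E{\left(x \right)} = -14 - 35 x - 7 x^{2}$ ($E{\left(x \right)} = \left(-4 - 3\right) \left(\left(3 + x^{2} + 5 x\right) - 1\right) = \left(-4 - 3\right) \left(2 + x^{2} + 5 x\right) = - 7 \left(2 + x^{2} + 5 x\right) = -14 - 35 x - 7 x^{2}$)
$\frac{1}{\sqrt{E{\left(-27 \right)} + 20135} - 26543} = \frac{1}{\sqrt{\left(-14 - -945 - 7 \left(-27\right)^{2}\right) + 20135} - 26543} = \frac{1}{\sqrt{\left(-14 + 945 - 5103\right) + 20135} - 26543} = \frac{1}{\sqrt{-4172 + 20135} - 26543} = \frac{1}{\sqrt{15963} - 26543} = \frac{1}{-26543 + \sqrt{15963}}$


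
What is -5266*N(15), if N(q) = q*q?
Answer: -1184850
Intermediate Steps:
N(q) = q²
-5266*N(15) = -5266*15² = -5266*225 = -1184850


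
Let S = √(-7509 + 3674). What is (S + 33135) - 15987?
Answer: 17148 + I*√3835 ≈ 17148.0 + 61.927*I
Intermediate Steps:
S = I*√3835 (S = √(-3835) = I*√3835 ≈ 61.927*I)
(S + 33135) - 15987 = (I*√3835 + 33135) - 15987 = (33135 + I*√3835) - 15987 = 17148 + I*√3835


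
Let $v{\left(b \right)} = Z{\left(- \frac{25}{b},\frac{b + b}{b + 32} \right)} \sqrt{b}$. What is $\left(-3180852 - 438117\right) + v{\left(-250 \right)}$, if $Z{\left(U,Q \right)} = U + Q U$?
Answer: $-3618969 + \frac{359 i \sqrt{10}}{218} \approx -3.619 \cdot 10^{6} + 5.2076 i$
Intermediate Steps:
$v{\left(b \right)} = - \frac{25 \left(1 + \frac{2 b}{32 + b}\right)}{\sqrt{b}}$ ($v{\left(b \right)} = - \frac{25}{b} \left(1 + \frac{b + b}{b + 32}\right) \sqrt{b} = - \frac{25}{b} \left(1 + \frac{2 b}{32 + b}\right) \sqrt{b} = - \frac{25 \left(1 + \frac{2 b}{32 + b}\right)}{b} \sqrt{b} = - \frac{25 \left(1 + \frac{2 b}{32 + b}\right)}{\sqrt{b}}$)
$\left(-3180852 - 438117\right) + v{\left(-250 \right)} = \left(-3180852 - 438117\right) + \frac{25 \left(-32 - -750\right)}{5 i \sqrt{10} \left(32 - 250\right)} = -3618969 + \frac{25 \left(- \frac{i \sqrt{10}}{50}\right) \left(-32 + 750\right)}{-218} = -3618969 + 25 \left(- \frac{i \sqrt{10}}{50}\right) \left(- \frac{1}{218}\right) 718 = -3618969 + \frac{359 i \sqrt{10}}{218}$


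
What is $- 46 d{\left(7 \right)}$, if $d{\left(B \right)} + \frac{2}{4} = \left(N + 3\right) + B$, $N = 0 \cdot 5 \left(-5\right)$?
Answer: $-437$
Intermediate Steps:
$N = 0$ ($N = 0 \left(-5\right) = 0$)
$d{\left(B \right)} = \frac{5}{2} + B$ ($d{\left(B \right)} = - \frac{1}{2} + \left(\left(0 + 3\right) + B\right) = - \frac{1}{2} + \left(3 + B\right) = \frac{5}{2} + B$)
$- 46 d{\left(7 \right)} = - 46 \left(\frac{5}{2} + 7\right) = \left(-46\right) \frac{19}{2} = -437$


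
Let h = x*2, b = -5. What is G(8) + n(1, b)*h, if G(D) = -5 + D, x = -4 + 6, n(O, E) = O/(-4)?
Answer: 2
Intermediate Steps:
n(O, E) = -O/4 (n(O, E) = O*(-1/4) = -O/4)
x = 2
h = 4 (h = 2*2 = 4)
G(8) + n(1, b)*h = (-5 + 8) - 1/4*1*4 = 3 - 1/4*4 = 3 - 1 = 2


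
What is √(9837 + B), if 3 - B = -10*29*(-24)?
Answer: 24*√5 ≈ 53.666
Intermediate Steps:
B = -6957 (B = 3 - (-10*29)*(-24) = 3 - (-290)*(-24) = 3 - 1*6960 = 3 - 6960 = -6957)
√(9837 + B) = √(9837 - 6957) = √2880 = 24*√5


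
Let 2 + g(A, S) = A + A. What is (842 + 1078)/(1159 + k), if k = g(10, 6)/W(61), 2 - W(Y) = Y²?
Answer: 7140480/4310303 ≈ 1.6566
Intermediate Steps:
g(A, S) = -2 + 2*A (g(A, S) = -2 + (A + A) = -2 + 2*A)
W(Y) = 2 - Y²
k = -18/3719 (k = (-2 + 2*10)/(2 - 1*61²) = (-2 + 20)/(2 - 1*3721) = 18/(2 - 3721) = 18/(-3719) = 18*(-1/3719) = -18/3719 ≈ -0.0048400)
(842 + 1078)/(1159 + k) = (842 + 1078)/(1159 - 18/3719) = 1920/(4310303/3719) = 1920*(3719/4310303) = 7140480/4310303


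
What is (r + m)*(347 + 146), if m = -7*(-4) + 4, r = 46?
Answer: 38454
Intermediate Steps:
m = 32 (m = 28 + 4 = 32)
(r + m)*(347 + 146) = (46 + 32)*(347 + 146) = 78*493 = 38454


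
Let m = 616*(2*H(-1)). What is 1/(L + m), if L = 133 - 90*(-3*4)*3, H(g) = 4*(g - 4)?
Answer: -1/21267 ≈ -4.7021e-5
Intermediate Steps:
H(g) = -16 + 4*g (H(g) = 4*(-4 + g) = -16 + 4*g)
L = 3373 (L = 133 - (-1080)*3 = 133 - 90*(-36) = 133 + 3240 = 3373)
m = -24640 (m = 616*(2*(-16 + 4*(-1))) = 616*(2*(-16 - 4)) = 616*(2*(-20)) = 616*(-40) = -24640)
1/(L + m) = 1/(3373 - 24640) = 1/(-21267) = -1/21267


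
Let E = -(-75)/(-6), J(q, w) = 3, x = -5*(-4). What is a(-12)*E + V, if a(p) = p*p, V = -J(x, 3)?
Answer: -1803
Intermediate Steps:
x = 20
E = -25/2 (E = -(-75)*(-1)/6 = -5*5/2 = -25/2 ≈ -12.500)
V = -3 (V = -1*3 = -3)
a(p) = p²
a(-12)*E + V = (-12)²*(-25/2) - 3 = 144*(-25/2) - 3 = -1800 - 3 = -1803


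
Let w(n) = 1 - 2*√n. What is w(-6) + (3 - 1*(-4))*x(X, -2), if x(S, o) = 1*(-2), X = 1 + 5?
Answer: -13 - 2*I*√6 ≈ -13.0 - 4.899*I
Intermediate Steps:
X = 6
x(S, o) = -2
w(-6) + (3 - 1*(-4))*x(X, -2) = (1 - 2*I*√6) + (3 - 1*(-4))*(-2) = (1 - 2*I*√6) + (3 + 4)*(-2) = (1 - 2*I*√6) + 7*(-2) = (1 - 2*I*√6) - 14 = -13 - 2*I*√6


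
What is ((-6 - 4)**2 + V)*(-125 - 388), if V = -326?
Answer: 115938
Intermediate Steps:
((-6 - 4)**2 + V)*(-125 - 388) = ((-6 - 4)**2 - 326)*(-125 - 388) = ((-10)**2 - 326)*(-513) = (100 - 326)*(-513) = -226*(-513) = 115938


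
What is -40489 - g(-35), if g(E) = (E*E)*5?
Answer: -46614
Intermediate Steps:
g(E) = 5*E² (g(E) = E²*5 = 5*E²)
-40489 - g(-35) = -40489 - 5*(-35)² = -40489 - 5*1225 = -40489 - 1*6125 = -40489 - 6125 = -46614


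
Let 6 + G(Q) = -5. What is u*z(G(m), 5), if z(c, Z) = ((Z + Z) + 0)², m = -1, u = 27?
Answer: 2700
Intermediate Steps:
G(Q) = -11 (G(Q) = -6 - 5 = -11)
z(c, Z) = 4*Z² (z(c, Z) = (2*Z + 0)² = (2*Z)² = 4*Z²)
u*z(G(m), 5) = 27*(4*5²) = 27*(4*25) = 27*100 = 2700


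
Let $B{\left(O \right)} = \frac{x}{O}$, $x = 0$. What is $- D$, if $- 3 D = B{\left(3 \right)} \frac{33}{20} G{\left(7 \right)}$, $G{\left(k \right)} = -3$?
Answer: $0$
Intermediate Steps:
$B{\left(O \right)} = 0$ ($B{\left(O \right)} = \frac{0}{O} = 0$)
$D = 0$ ($D = - \frac{0 \cdot \frac{33}{20} \left(-3\right)}{3} = - \frac{0 \left(-3\right)}{3} = \left(- \frac{1}{3}\right) 0 = 0$)
$- D = \left(-1\right) 0 = 0$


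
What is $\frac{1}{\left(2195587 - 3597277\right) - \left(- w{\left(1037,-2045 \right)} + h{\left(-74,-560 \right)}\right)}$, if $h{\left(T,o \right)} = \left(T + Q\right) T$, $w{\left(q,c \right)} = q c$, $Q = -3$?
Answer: $- \frac{1}{3528053} \approx -2.8344 \cdot 10^{-7}$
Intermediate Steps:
$w{\left(q,c \right)} = c q$
$h{\left(T,o \right)} = T \left(-3 + T\right)$ ($h{\left(T,o \right)} = \left(T - 3\right) T = \left(-3 + T\right) T = T \left(-3 + T\right)$)
$\frac{1}{\left(2195587 - 3597277\right) - \left(- w{\left(1037,-2045 \right)} + h{\left(-74,-560 \right)}\right)} = \frac{1}{\left(2195587 - 3597277\right) - \left(2120665 - 74 \left(-3 - 74\right)\right)} = \frac{1}{\left(2195587 - 3597277\right) - \left(2120665 - -5698\right)} = \frac{1}{-1401690 - 2126363} = \frac{1}{-3528053} = - \frac{1}{3528053}$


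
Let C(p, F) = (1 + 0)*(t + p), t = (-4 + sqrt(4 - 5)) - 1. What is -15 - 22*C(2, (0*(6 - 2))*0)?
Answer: 51 - 22*I ≈ 51.0 - 22.0*I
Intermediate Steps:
t = -5 + I (t = (-4 + sqrt(-1)) - 1 = (-4 + I) - 1 = -5 + I ≈ -5.0 + 1.0*I)
C(p, F) = -5 + I + p (C(p, F) = (1 + 0)*((-5 + I) + p) = 1*(-5 + I + p) = -5 + I + p)
-15 - 22*C(2, (0*(6 - 2))*0) = -15 - 22*(-5 + I + 2) = -15 - 22*(-3 + I) = -15 + (66 - 22*I) = 51 - 22*I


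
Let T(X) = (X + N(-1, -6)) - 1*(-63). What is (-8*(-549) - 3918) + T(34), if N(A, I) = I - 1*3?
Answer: 562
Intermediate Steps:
N(A, I) = -3 + I (N(A, I) = I - 3 = -3 + I)
T(X) = 54 + X (T(X) = (X + (-3 - 6)) - 1*(-63) = (X - 9) + 63 = (-9 + X) + 63 = 54 + X)
(-8*(-549) - 3918) + T(34) = (-8*(-549) - 3918) + (54 + 34) = (4392 - 3918) + 88 = 474 + 88 = 562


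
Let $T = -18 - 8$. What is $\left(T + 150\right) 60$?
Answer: $7440$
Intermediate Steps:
$T = -26$ ($T = -18 - 8 = -26$)
$\left(T + 150\right) 60 = \left(-26 + 150\right) 60 = 124 \cdot 60 = 7440$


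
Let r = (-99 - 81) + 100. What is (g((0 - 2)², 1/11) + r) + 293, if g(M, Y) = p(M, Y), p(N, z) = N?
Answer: 217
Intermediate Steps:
g(M, Y) = M
r = -80 (r = -180 + 100 = -80)
(g((0 - 2)², 1/11) + r) + 293 = ((0 - 2)² - 80) + 293 = ((-2)² - 80) + 293 = (4 - 80) + 293 = -76 + 293 = 217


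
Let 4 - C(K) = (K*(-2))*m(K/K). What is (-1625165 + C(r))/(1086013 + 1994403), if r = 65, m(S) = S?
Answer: -1625031/3080416 ≈ -0.52754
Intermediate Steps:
C(K) = 4 + 2*K (C(K) = 4 - K*(-2)*K/K = 4 - (-2*K) = 4 - (-2)*K = 4 + 2*K)
(-1625165 + C(r))/(1086013 + 1994403) = (-1625165 + (4 + 2*65))/(1086013 + 1994403) = (-1625165 + (4 + 130))/3080416 = (-1625165 + 134)*(1/3080416) = -1625031*1/3080416 = -1625031/3080416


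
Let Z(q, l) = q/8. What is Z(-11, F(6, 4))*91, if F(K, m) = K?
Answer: -1001/8 ≈ -125.13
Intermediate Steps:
Z(q, l) = q/8 (Z(q, l) = q*(1/8) = q/8)
Z(-11, F(6, 4))*91 = ((1/8)*(-11))*91 = -11/8*91 = -1001/8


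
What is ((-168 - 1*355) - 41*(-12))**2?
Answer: 961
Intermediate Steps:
((-168 - 1*355) - 41*(-12))**2 = ((-168 - 355) + 492)**2 = (-523 + 492)**2 = (-31)**2 = 961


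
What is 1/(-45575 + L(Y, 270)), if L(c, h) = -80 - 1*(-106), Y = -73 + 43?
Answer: -1/45549 ≈ -2.1954e-5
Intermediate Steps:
Y = -30
L(c, h) = 26 (L(c, h) = -80 + 106 = 26)
1/(-45575 + L(Y, 270)) = 1/(-45575 + 26) = 1/(-45549) = -1/45549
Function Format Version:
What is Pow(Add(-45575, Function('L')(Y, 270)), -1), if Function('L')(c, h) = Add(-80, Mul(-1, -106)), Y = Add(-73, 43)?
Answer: Rational(-1, 45549) ≈ -2.1954e-5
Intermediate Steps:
Y = -30
Function('L')(c, h) = 26 (Function('L')(c, h) = Add(-80, 106) = 26)
Pow(Add(-45575, Function('L')(Y, 270)), -1) = Pow(Add(-45575, 26), -1) = Pow(-45549, -1) = Rational(-1, 45549)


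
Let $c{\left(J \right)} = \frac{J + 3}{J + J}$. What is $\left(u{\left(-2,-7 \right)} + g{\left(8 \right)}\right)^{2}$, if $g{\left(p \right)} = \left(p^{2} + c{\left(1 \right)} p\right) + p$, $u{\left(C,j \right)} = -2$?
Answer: $7396$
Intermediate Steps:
$c{\left(J \right)} = \frac{3 + J}{2 J}$
$g{\left(p \right)} = p^{2} + 3 p$ ($g{\left(p \right)} = \left(p^{2} + \frac{3 + 1}{2 \cdot 1} p\right) + p = \left(p^{2} + \frac{1}{2} \cdot 1 \cdot 4 p\right) + p = \left(p^{2} + 2 p\right) + p = p^{2} + 3 p$)
$\left(u{\left(-2,-7 \right)} + g{\left(8 \right)}\right)^{2} = \left(-2 + 8 \left(3 + 8\right)\right)^{2} = \left(-2 + 8 \cdot 11\right)^{2} = \left(-2 + 88\right)^{2} = 86^{2} = 7396$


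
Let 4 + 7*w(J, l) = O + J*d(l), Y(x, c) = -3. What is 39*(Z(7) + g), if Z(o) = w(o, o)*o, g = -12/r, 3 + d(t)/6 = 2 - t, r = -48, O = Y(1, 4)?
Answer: -53469/4 ≈ -13367.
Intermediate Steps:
O = -3
d(t) = -6 - 6*t (d(t) = -18 + 6*(2 - t) = -18 + (12 - 6*t) = -6 - 6*t)
w(J, l) = -1 + J*(-6 - 6*l)/7 (w(J, l) = -4/7 + (-3 + J*(-6 - 6*l))/7 = -4/7 + (-3/7 + J*(-6 - 6*l)/7) = -1 + J*(-6 - 6*l)/7)
g = ¼ (g = -12/(-48) = -12*(-1/48) = ¼ ≈ 0.25000)
Z(o) = o*(-1 - 6*o*(1 + o)/7) (Z(o) = (-1 - 6*o*(1 + o)/7)*o = o*(-1 - 6*o*(1 + o)/7))
39*(Z(7) + g) = 39*(-⅐*7*(7 + 6*7*(1 + 7)) + ¼) = 39*(-⅐*7*(7 + 6*7*8) + ¼) = 39*(-⅐*7*(7 + 336) + ¼) = 39*(-⅐*7*343 + ¼) = 39*(-343 + ¼) = 39*(-1371/4) = -53469/4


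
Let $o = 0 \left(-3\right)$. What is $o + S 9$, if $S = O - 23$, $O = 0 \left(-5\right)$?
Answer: $-207$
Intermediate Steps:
$O = 0$
$o = 0$
$S = -23$ ($S = 0 - 23 = -23$)
$o + S 9 = 0 - 207 = -207$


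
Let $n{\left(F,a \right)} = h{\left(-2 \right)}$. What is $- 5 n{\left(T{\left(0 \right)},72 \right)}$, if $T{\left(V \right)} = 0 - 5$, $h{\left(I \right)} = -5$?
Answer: $25$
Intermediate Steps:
$T{\left(V \right)} = -5$ ($T{\left(V \right)} = 0 - 5 = -5$)
$n{\left(F,a \right)} = -5$
$- 5 n{\left(T{\left(0 \right)},72 \right)} = \left(-5\right) \left(-5\right) = 25$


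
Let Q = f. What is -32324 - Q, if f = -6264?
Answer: -26060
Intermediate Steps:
Q = -6264
-32324 - Q = -32324 - 1*(-6264) = -32324 + 6264 = -26060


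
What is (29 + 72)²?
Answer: 10201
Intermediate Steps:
(29 + 72)² = 101² = 10201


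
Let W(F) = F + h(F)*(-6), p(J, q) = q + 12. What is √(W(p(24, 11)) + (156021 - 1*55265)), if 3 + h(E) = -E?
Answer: 3*√11215 ≈ 317.70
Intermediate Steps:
h(E) = -3 - E
p(J, q) = 12 + q
W(F) = 18 + 7*F (W(F) = F + (-3 - F)*(-6) = F + (18 + 6*F) = 18 + 7*F)
√(W(p(24, 11)) + (156021 - 1*55265)) = √((18 + 7*(12 + 11)) + (156021 - 1*55265)) = √((18 + 7*23) + (156021 - 55265)) = √((18 + 161) + 100756) = √(179 + 100756) = √100935 = 3*√11215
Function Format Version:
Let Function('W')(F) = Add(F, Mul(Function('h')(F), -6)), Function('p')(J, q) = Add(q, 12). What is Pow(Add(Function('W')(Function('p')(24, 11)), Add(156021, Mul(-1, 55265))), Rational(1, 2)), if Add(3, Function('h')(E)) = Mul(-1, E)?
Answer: Mul(3, Pow(11215, Rational(1, 2))) ≈ 317.70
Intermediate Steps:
Function('h')(E) = Add(-3, Mul(-1, E))
Function('p')(J, q) = Add(12, q)
Function('W')(F) = Add(18, Mul(7, F)) (Function('W')(F) = Add(F, Mul(Add(-3, Mul(-1, F)), -6)) = Add(F, Add(18, Mul(6, F))) = Add(18, Mul(7, F)))
Pow(Add(Function('W')(Function('p')(24, 11)), Add(156021, Mul(-1, 55265))), Rational(1, 2)) = Pow(Add(Add(18, Mul(7, Add(12, 11))), Add(156021, Mul(-1, 55265))), Rational(1, 2)) = Pow(Add(Add(18, Mul(7, 23)), Add(156021, -55265)), Rational(1, 2)) = Pow(Add(Add(18, 161), 100756), Rational(1, 2)) = Pow(Add(179, 100756), Rational(1, 2)) = Pow(100935, Rational(1, 2)) = Mul(3, Pow(11215, Rational(1, 2)))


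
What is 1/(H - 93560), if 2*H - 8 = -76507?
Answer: -2/263619 ≈ -7.5867e-6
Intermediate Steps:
H = -76499/2 (H = 4 + (1/2)*(-76507) = 4 - 76507/2 = -76499/2 ≈ -38250.)
1/(H - 93560) = 1/(-76499/2 - 93560) = 1/(-263619/2) = -2/263619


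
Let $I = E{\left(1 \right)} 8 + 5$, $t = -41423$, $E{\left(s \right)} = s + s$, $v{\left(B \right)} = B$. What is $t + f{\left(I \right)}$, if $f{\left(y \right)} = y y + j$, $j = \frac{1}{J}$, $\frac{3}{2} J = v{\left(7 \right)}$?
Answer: $- \frac{573745}{14} \approx -40982.0$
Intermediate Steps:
$J = \frac{14}{3}$ ($J = \frac{2}{3} \cdot 7 = \frac{14}{3} \approx 4.6667$)
$j = \frac{3}{14}$ ($j = \frac{1}{\frac{14}{3}} = \frac{3}{14} \approx 0.21429$)
$E{\left(s \right)} = 2 s$
$I = 21$ ($I = 2 \cdot 1 \cdot 8 + 5 = 2 \cdot 8 + 5 = 16 + 5 = 21$)
$f{\left(y \right)} = \frac{3}{14} + y^{2}$ ($f{\left(y \right)} = y y + \frac{3}{14} = y^{2} + \frac{3}{14} = \frac{3}{14} + y^{2}$)
$t + f{\left(I \right)} = -41423 + \left(\frac{3}{14} + 21^{2}\right) = -41423 + \left(\frac{3}{14} + 441\right) = -41423 + \frac{6177}{14} = - \frac{573745}{14}$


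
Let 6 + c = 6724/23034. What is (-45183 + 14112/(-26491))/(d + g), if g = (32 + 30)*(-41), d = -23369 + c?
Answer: 13785353365905/7907105920957 ≈ 1.7434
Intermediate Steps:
c = -65740/11517 (c = -6 + 6724/23034 = -6 + 6724*(1/23034) = -6 + 3362/11517 = -65740/11517 ≈ -5.7081)
d = -269206513/11517 (d = -23369 - 65740/11517 = -269206513/11517 ≈ -23375.)
g = -2542 (g = 62*(-41) = -2542)
(-45183 + 14112/(-26491))/(d + g) = (-45183 + 14112/(-26491))/(-269206513/11517 - 2542) = (-45183 + 14112*(-1/26491))/(-298482727/11517) = (-45183 - 14112/26491)*(-11517/298482727) = -1196956965/26491*(-11517/298482727) = 13785353365905/7907105920957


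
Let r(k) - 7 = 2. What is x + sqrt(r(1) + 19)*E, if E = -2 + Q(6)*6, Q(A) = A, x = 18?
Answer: 18 + 68*sqrt(7) ≈ 197.91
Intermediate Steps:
r(k) = 9 (r(k) = 7 + 2 = 9)
E = 34 (E = -2 + 6*6 = -2 + 36 = 34)
x + sqrt(r(1) + 19)*E = 18 + sqrt(9 + 19)*34 = 18 + sqrt(28)*34 = 18 + (2*sqrt(7))*34 = 18 + 68*sqrt(7)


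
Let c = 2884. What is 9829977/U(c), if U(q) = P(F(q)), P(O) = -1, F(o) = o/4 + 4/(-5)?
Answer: -9829977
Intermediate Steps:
F(o) = -4/5 + o/4 (F(o) = o*(1/4) + 4*(-1/5) = o/4 - 4/5 = -4/5 + o/4)
U(q) = -1
9829977/U(c) = 9829977/(-1) = 9829977*(-1) = -9829977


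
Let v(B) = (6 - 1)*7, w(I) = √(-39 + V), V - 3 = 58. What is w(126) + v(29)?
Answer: 35 + √22 ≈ 39.690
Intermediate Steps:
V = 61 (V = 3 + 58 = 61)
w(I) = √22 (w(I) = √(-39 + 61) = √22)
v(B) = 35 (v(B) = 5*7 = 35)
w(126) + v(29) = √22 + 35 = 35 + √22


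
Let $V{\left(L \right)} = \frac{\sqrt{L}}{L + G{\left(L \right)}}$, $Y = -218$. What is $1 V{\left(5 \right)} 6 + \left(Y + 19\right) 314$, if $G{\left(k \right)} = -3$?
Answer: $-62486 + 3 \sqrt{5} \approx -62479.0$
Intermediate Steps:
$V{\left(L \right)} = \frac{\sqrt{L}}{-3 + L}$ ($V{\left(L \right)} = \frac{\sqrt{L}}{L - 3} = \frac{\sqrt{L}}{-3 + L}$)
$1 V{\left(5 \right)} 6 + \left(Y + 19\right) 314 = 1 \frac{\sqrt{5}}{-3 + 5} \cdot 6 + \left(-218 + 19\right) 314 = 1 \frac{\sqrt{5}}{2} \cdot 6 - 62486 = \frac{\sqrt{5}}{2} \cdot 6 - 62486 = 3 \sqrt{5} - 62486 = -62486 + 3 \sqrt{5}$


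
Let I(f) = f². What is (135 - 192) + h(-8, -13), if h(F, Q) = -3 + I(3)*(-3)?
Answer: -87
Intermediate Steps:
h(F, Q) = -30 (h(F, Q) = -3 + 3²*(-3) = -3 + 9*(-3) = -3 - 27 = -30)
(135 - 192) + h(-8, -13) = (135 - 192) - 30 = -57 - 30 = -87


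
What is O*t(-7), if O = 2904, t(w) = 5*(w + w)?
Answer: -203280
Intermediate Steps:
t(w) = 10*w (t(w) = 5*(2*w) = 10*w)
O*t(-7) = 2904*(10*(-7)) = 2904*(-70) = -203280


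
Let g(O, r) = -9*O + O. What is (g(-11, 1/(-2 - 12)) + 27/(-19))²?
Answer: 2706025/361 ≈ 7495.9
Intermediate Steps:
g(O, r) = -8*O
(g(-11, 1/(-2 - 12)) + 27/(-19))² = (-8*(-11) + 27/(-19))² = (88 + 27*(-1/19))² = (88 - 27/19)² = (1645/19)² = 2706025/361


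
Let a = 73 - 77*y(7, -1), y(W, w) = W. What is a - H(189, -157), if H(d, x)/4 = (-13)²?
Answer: -1142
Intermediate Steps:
H(d, x) = 676 (H(d, x) = 4*(-13)² = 4*169 = 676)
a = -466 (a = 73 - 77*7 = 73 - 539 = -466)
a - H(189, -157) = -466 - 1*676 = -466 - 676 = -1142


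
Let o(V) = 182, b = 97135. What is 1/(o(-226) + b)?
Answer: 1/97317 ≈ 1.0276e-5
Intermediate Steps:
1/(o(-226) + b) = 1/(182 + 97135) = 1/97317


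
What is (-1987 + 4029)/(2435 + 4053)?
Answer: 1021/3244 ≈ 0.31473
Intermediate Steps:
(-1987 + 4029)/(2435 + 4053) = 2042/6488 = 2042*(1/6488) = 1021/3244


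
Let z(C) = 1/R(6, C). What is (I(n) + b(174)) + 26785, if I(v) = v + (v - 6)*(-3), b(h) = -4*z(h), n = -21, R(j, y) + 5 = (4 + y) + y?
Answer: 9315211/347 ≈ 26845.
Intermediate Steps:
R(j, y) = -1 + 2*y (R(j, y) = -5 + ((4 + y) + y) = -5 + (4 + 2*y) = -1 + 2*y)
z(C) = 1/(-1 + 2*C)
b(h) = -4/(-1 + 2*h)
I(v) = 18 - 2*v (I(v) = v + (-6 + v)*(-3) = v + (18 - 3*v) = 18 - 2*v)
(I(n) + b(174)) + 26785 = ((18 - 2*(-21)) - 4/(-1 + 2*174)) + 26785 = ((18 + 42) - 4/(-1 + 348)) + 26785 = (60 - 4/347) + 26785 = 20816/347 + 26785 = 9315211/347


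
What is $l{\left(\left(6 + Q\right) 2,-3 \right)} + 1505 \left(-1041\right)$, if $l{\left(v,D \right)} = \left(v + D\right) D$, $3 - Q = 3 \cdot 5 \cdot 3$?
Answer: $-1566480$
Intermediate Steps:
$Q = -42$ ($Q = 3 - 3 \cdot 5 \cdot 3 = 3 - 15 \cdot 3 = 3 - 45 = -42$)
$l{\left(v,D \right)} = D \left(D + v\right)$ ($l{\left(v,D \right)} = \left(D + v\right) D = D \left(D + v\right)$)
$l{\left(\left(6 + Q\right) 2,-3 \right)} + 1505 \left(-1041\right) = - 3 \left(-3 + \left(6 - 42\right) 2\right) + 1505 \left(-1041\right) = - 3 \left(-3 - 72\right) - 1566705 = \left(-3\right) \left(-75\right) - 1566705 = 225 - 1566705 = -1566480$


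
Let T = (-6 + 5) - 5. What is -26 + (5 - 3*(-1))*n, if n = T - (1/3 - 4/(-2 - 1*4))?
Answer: -82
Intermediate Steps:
T = -6 (T = -1 - 5 = -6)
n = -7 (n = -6 - (1/3 - 4/(-2 - 1*4)) = -6 - (1*(1/3) - 4/(-2 - 4)) = -6 - (1/3 - 4/(-6)) = -6 - (1/3 - 4*(-1/6)) = -6 - (1/3 + 2/3) = -6 - 1*1 = -6 - 1 = -7)
-26 + (5 - 3*(-1))*n = -26 + (5 - 3*(-1))*(-7) = -26 + (5 + 3)*(-7) = -26 + 8*(-7) = -26 - 56 = -82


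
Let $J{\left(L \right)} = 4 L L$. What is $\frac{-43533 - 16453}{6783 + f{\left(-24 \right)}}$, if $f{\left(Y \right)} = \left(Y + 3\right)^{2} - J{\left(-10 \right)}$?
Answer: $- \frac{29993}{3412} \approx -8.7905$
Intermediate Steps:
$J{\left(L \right)} = 4 L^{2}$
$f{\left(Y \right)} = -400 + \left(3 + Y\right)^{2}$ ($f{\left(Y \right)} = \left(Y + 3\right)^{2} - 4 \left(-10\right)^{2} = \left(3 + Y\right)^{2} - 4 \cdot 100 = \left(3 + Y\right)^{2} - 400 = -400 + \left(3 + Y\right)^{2}$)
$\frac{-43533 - 16453}{6783 + f{\left(-24 \right)}} = \frac{-43533 - 16453}{6783 - \left(400 - \left(3 - 24\right)^{2}\right)} = - \frac{59986}{6783 - \left(400 - \left(-21\right)^{2}\right)} = - \frac{59986}{6783 + \left(-400 + 441\right)} = - \frac{59986}{6783 + 41} = - \frac{59986}{6824} = \left(-59986\right) \frac{1}{6824} = - \frac{29993}{3412}$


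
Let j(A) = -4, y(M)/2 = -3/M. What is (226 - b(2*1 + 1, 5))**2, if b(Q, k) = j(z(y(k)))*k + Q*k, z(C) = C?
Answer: 53361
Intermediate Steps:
y(M) = -6/M (y(M) = 2*(-3/M) = -6/M)
b(Q, k) = -4*k + Q*k
(226 - b(2*1 + 1, 5))**2 = (226 - 5*(-4 + (2*1 + 1)))**2 = (226 - 5*(-4 + (2 + 1)))**2 = (226 - 5*(-4 + 3))**2 = (226 - 5*(-1))**2 = (226 - 1*(-5))**2 = (226 + 5)**2 = 231**2 = 53361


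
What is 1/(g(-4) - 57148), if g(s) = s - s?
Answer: -1/57148 ≈ -1.7498e-5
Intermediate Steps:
g(s) = 0
1/(g(-4) - 57148) = 1/(0 - 57148) = 1/(-57148) = -1/57148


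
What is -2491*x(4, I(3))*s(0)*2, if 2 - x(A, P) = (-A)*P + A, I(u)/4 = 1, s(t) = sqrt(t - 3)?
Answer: -69748*I*sqrt(3) ≈ -1.2081e+5*I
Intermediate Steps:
s(t) = sqrt(-3 + t)
I(u) = 4 (I(u) = 4*1 = 4)
x(A, P) = 2 - A + A*P (x(A, P) = 2 - ((-A)*P + A) = 2 - (-A*P + A) = 2 - (A - A*P) = 2 + (-A + A*P) = 2 - A + A*P)
-2491*x(4, I(3))*s(0)*2 = -2491*(2 - 1*4 + 4*4)*sqrt(-3 + 0)*2 = -2491*(2 - 4 + 16)*sqrt(-3)*2 = -2491*14*(I*sqrt(3))*2 = -2491*14*I*sqrt(3)*2 = -69748*I*sqrt(3)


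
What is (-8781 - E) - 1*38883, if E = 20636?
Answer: -68300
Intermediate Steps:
(-8781 - E) - 1*38883 = (-8781 - 1*20636) - 1*38883 = (-8781 - 20636) - 38883 = -29417 - 38883 = -68300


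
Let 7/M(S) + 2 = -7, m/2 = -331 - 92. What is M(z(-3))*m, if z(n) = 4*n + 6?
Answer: 658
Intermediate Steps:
m = -846 (m = 2*(-331 - 92) = 2*(-423) = -846)
z(n) = 6 + 4*n
M(S) = -7/9 (M(S) = 7/(-2 - 7) = 7/(-9) = 7*(-⅑) = -7/9)
M(z(-3))*m = -7/9*(-846) = 658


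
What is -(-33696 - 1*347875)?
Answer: 381571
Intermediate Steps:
-(-33696 - 1*347875) = -(-33696 - 347875) = -1*(-381571) = 381571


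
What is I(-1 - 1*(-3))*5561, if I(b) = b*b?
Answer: 22244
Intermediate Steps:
I(b) = b²
I(-1 - 1*(-3))*5561 = (-1 - 1*(-3))²*5561 = (-1 + 3)²*5561 = 2²*5561 = 4*5561 = 22244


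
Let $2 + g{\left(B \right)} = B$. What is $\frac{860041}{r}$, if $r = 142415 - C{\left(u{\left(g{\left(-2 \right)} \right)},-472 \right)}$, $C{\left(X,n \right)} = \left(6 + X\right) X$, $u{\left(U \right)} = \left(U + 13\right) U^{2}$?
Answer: $\frac{860041}{120815} \approx 7.1187$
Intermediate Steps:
$g{\left(B \right)} = -2 + B$
$u{\left(U \right)} = U^{2} \left(13 + U\right)$ ($u{\left(U \right)} = \left(13 + U\right) U^{2} = U^{2} \left(13 + U\right)$)
$C{\left(X,n \right)} = X \left(6 + X\right)$
$r = 120815$ ($r = 142415 - \left(-2 - 2\right)^{2} \left(13 - 4\right) \left(6 + \left(-2 - 2\right)^{2} \left(13 - 4\right)\right) = 142415 - \left(-4\right)^{2} \left(13 - 4\right) \left(6 + \left(-4\right)^{2} \left(13 - 4\right)\right) = 142415 - 16 \cdot 9 \left(6 + 16 \cdot 9\right) = 142415 - 144 \left(6 + 144\right) = 142415 - 144 \cdot 150 = 142415 - 21600 = 120815$)
$\frac{860041}{r} = \frac{860041}{120815}$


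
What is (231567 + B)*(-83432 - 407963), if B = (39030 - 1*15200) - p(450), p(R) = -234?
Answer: -125615795245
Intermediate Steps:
B = 24064 (B = (39030 - 1*15200) - 1*(-234) = (39030 - 15200) + 234 = 23830 + 234 = 24064)
(231567 + B)*(-83432 - 407963) = (231567 + 24064)*(-83432 - 407963) = 255631*(-491395) = -125615795245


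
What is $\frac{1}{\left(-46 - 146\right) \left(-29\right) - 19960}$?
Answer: $- \frac{1}{14392} \approx -6.9483 \cdot 10^{-5}$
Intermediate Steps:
$\frac{1}{\left(-46 - 146\right) \left(-29\right) - 19960} = \frac{1}{\left(-192\right) \left(-29\right) - 19960} = \frac{1}{5568 - 19960} = \frac{1}{-14392} = - \frac{1}{14392}$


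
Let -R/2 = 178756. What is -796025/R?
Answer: 796025/357512 ≈ 2.2266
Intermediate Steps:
R = -357512 (R = -2*178756 = -357512)
-796025/R = -796025/(-357512) = -796025*(-1/357512) = 796025/357512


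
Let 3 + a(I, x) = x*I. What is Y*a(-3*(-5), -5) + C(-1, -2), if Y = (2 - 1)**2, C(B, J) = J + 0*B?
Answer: -80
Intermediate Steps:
a(I, x) = -3 + I*x (a(I, x) = -3 + x*I = -3 + I*x)
C(B, J) = J (C(B, J) = J + 0 = J)
Y = 1 (Y = 1**2 = 1)
Y*a(-3*(-5), -5) + C(-1, -2) = 1*(-3 - 3*(-5)*(-5)) - 2 = 1*(-3 + 15*(-5)) - 2 = 1*(-3 - 75) - 2 = 1*(-78) - 2 = -78 - 2 = -80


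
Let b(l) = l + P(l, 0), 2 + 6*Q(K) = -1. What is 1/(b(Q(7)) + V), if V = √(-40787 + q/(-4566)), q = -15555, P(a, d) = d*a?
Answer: -1522/124146019 - 2*I*√94474541338/124146019 ≈ -1.226e-5 - 0.0049517*I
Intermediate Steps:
P(a, d) = a*d
Q(K) = -½ (Q(K) = -⅓ + (⅙)*(-1) = -⅓ - ⅙ = -½)
b(l) = l (b(l) = l + l*0 = l + 0 = l)
V = I*√94474541338/1522 (V = √(-40787 - 15555/(-4566)) = √(-40787 - 15555*(-1/4566)) = √(-40787 + 5185/1522) = √(-62072629/1522) = I*√94474541338/1522 ≈ 201.95*I)
1/(b(Q(7)) + V) = 1/(-½ + I*√94474541338/1522)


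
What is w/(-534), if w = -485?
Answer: 485/534 ≈ 0.90824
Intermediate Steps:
w/(-534) = -485/(-534) = -485*(-1/534) = 485/534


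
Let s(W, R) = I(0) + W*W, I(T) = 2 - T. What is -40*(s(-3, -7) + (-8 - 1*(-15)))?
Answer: -720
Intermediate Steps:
s(W, R) = 2 + W**2 (s(W, R) = (2 - 1*0) + W*W = (2 + 0) + W**2 = 2 + W**2)
-40*(s(-3, -7) + (-8 - 1*(-15))) = -40*((2 + (-3)**2) + (-8 - 1*(-15))) = -40*((2 + 9) + (-8 + 15)) = -40*(11 + 7) = -40*18 = -720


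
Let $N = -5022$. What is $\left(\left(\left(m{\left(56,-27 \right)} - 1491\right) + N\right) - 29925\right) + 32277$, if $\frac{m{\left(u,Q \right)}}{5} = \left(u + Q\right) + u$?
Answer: $-3736$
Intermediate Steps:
$m{\left(u,Q \right)} = 5 Q + 10 u$ ($m{\left(u,Q \right)} = 5 \left(\left(u + Q\right) + u\right) = 5 \left(\left(Q + u\right) + u\right) = 5 \left(Q + 2 u\right) = 5 Q + 10 u$)
$\left(\left(\left(m{\left(56,-27 \right)} - 1491\right) + N\right) - 29925\right) + 32277 = \left(\left(\left(\left(5 \left(-27\right) + 10 \cdot 56\right) - 1491\right) - 5022\right) - 29925\right) + 32277 = \left(\left(\left(\left(-135 + 560\right) - 1491\right) - 5022\right) - 29925\right) + 32277 = \left(\left(\left(425 - 1491\right) - 5022\right) - 29925\right) + 32277 = \left(\left(-1066 - 5022\right) - 29925\right) + 32277 = \left(-6088 - 29925\right) + 32277 = -36013 + 32277 = -3736$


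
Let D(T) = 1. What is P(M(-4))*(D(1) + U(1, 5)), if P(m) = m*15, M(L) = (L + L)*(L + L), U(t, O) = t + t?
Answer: 2880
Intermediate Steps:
U(t, O) = 2*t
M(L) = 4*L² (M(L) = (2*L)*(2*L) = 4*L²)
P(m) = 15*m
P(M(-4))*(D(1) + U(1, 5)) = (15*(4*(-4)²))*(1 + 2*1) = (15*(4*16))*(1 + 2) = (15*64)*3 = 960*3 = 2880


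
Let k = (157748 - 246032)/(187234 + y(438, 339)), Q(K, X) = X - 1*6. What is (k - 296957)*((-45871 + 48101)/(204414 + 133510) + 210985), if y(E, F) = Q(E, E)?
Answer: -993323001537249775255/15854211346 ≈ -6.2654e+10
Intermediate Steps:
Q(K, X) = -6 + X (Q(K, X) = X - 6 = -6 + X)
y(E, F) = -6 + E
k = -44142/93833 (k = (157748 - 246032)/(187234 + (-6 + 438)) = -88284/(187234 + 432) = -88284/187666 = -88284*1/187666 = -44142/93833 ≈ -0.47043)
(k - 296957)*((-45871 + 48101)/(204414 + 133510) + 210985) = (-44142/93833 - 296957)*((-45871 + 48101)/(204414 + 133510) + 210985) = -27864410323*(2230/337924 + 210985)/93833 = -27864410323*(2230*(1/337924) + 210985)/93833 = -27864410323*(1115/168962 + 210985)/93833 = -27864410323/93833*35648448685/168962 = -993323001537249775255/15854211346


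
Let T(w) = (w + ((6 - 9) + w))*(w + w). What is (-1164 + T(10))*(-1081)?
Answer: 890744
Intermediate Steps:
T(w) = 2*w*(-3 + 2*w) (T(w) = (w + (-3 + w))*(2*w) = (-3 + 2*w)*(2*w) = 2*w*(-3 + 2*w))
(-1164 + T(10))*(-1081) = (-1164 + 2*10*(-3 + 2*10))*(-1081) = (-1164 + 2*10*(-3 + 20))*(-1081) = (-1164 + 2*10*17)*(-1081) = (-1164 + 340)*(-1081) = -824*(-1081) = 890744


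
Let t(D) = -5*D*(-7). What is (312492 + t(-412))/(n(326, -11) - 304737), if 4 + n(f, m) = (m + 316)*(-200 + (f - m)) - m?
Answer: -298072/262945 ≈ -1.1336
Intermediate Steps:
n(f, m) = -4 - m + (316 + m)*(-200 + f - m) (n(f, m) = -4 + ((m + 316)*(-200 + (f - m)) - m) = -4 + ((316 + m)*(-200 + f - m) - m) = -4 + (-m + (316 + m)*(-200 + f - m)) = -4 - m + (316 + m)*(-200 + f - m))
t(D) = 35*D
(312492 + t(-412))/(n(326, -11) - 304737) = (312492 + 35*(-412))/((-63204 - 1*(-11)**2 - 517*(-11) + 316*326 + 326*(-11)) - 304737) = (312492 - 14420)/((-63204 - 1*121 + 5687 + 103016 - 3586) - 304737) = 298072/((-63204 - 121 + 5687 + 103016 - 3586) - 304737) = 298072/(41792 - 304737) = 298072/(-262945) = 298072*(-1/262945) = -298072/262945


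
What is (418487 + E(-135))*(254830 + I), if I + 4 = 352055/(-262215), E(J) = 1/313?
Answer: 194496942865814336/1823851 ≈ 1.0664e+11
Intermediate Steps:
E(J) = 1/313
I = -280183/52443 (I = -4 + 352055/(-262215) = -4 + 352055*(-1/262215) = -4 - 70411/52443 = -280183/52443 ≈ -5.3426)
(418487 + E(-135))*(254830 + I) = (418487 + 1/313)*(254830 - 280183/52443) = (130986432/313)*(13363769507/52443) = 194496942865814336/1823851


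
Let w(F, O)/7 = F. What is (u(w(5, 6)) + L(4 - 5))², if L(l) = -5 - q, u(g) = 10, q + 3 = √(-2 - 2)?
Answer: 60 - 32*I ≈ 60.0 - 32.0*I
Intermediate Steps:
q = -3 + 2*I (q = -3 + √(-2 - 2) = -3 + √(-4) = -3 + 2*I ≈ -3.0 + 2.0*I)
w(F, O) = 7*F
L(l) = -2 - 2*I (L(l) = -5 - (-3 + 2*I) = -5 + (3 - 2*I) = -2 - 2*I)
(u(w(5, 6)) + L(4 - 5))² = (10 + (-2 - 2*I))² = (8 - 2*I)²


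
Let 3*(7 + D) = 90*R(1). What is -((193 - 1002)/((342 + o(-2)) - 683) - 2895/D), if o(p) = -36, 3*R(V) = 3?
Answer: 1072808/8671 ≈ 123.72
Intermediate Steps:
R(V) = 1 (R(V) = (1/3)*3 = 1)
D = 23 (D = -7 + (90*1)/3 = -7 + (1/3)*90 = -7 + 30 = 23)
-((193 - 1002)/((342 + o(-2)) - 683) - 2895/D) = -((193 - 1002)/((342 - 36) - 683) - 2895/23) = -(-809/(306 - 683) - 2895*1/23) = -(-809/(-377) - 2895/23) = -(-809*(-1/377) - 2895/23) = -(809/377 - 2895/23) = -1*(-1072808/8671) = 1072808/8671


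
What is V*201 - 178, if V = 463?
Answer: 92885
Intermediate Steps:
V*201 - 178 = 463*201 - 178 = 93063 - 178 = 92885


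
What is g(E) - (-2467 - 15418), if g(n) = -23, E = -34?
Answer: 17862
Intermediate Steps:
g(E) - (-2467 - 15418) = -23 - (-2467 - 15418) = -23 - 1*(-17885) = -23 + 17885 = 17862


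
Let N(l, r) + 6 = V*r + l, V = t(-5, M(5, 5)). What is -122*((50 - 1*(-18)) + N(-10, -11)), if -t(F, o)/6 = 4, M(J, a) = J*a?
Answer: -38552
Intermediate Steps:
t(F, o) = -24 (t(F, o) = -6*4 = -24)
V = -24
N(l, r) = -6 + l - 24*r (N(l, r) = -6 + (-24*r + l) = -6 + (l - 24*r) = -6 + l - 24*r)
-122*((50 - 1*(-18)) + N(-10, -11)) = -122*((50 - 1*(-18)) + (-6 - 10 - 24*(-11))) = -122*((50 + 18) + (-6 - 10 + 264)) = -122*(68 + 248) = -122*316 = -38552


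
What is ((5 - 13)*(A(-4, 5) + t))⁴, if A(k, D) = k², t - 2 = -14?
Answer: 1048576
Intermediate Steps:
t = -12 (t = 2 - 14 = -12)
((5 - 13)*(A(-4, 5) + t))⁴ = ((5 - 13)*((-4)² - 12))⁴ = (-8*(16 - 12))⁴ = (-8*4)⁴ = (-32)⁴ = 1048576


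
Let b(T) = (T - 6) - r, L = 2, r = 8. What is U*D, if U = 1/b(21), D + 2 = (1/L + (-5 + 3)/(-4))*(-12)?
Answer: -2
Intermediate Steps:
b(T) = -14 + T (b(T) = (T - 6) - 1*8 = (-6 + T) - 8 = -14 + T)
D = -14 (D = -2 + (1/2 + (-5 + 3)/(-4))*(-12) = -2 + (1*(½) - 2*(-¼))*(-12) = -2 + (½ + ½)*(-12) = -2 + 1*(-12) = -2 - 12 = -14)
U = ⅐ (U = 1/(-14 + 21) = 1/7 = ⅐ ≈ 0.14286)
U*D = (⅐)*(-14) = -2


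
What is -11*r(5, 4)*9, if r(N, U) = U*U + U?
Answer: -1980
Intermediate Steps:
r(N, U) = U + U² (r(N, U) = U² + U = U + U²)
-11*r(5, 4)*9 = -44*(1 + 4)*9 = -44*5*9 = -11*20*9 = -220*9 = -1980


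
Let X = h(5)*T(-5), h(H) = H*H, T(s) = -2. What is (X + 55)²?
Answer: 25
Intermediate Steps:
h(H) = H²
X = -50 (X = 5²*(-2) = 25*(-2) = -50)
(X + 55)² = (-50 + 55)² = 5² = 25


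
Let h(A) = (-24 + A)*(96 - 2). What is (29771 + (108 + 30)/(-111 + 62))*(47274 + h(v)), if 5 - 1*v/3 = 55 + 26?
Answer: 34403506626/49 ≈ 7.0211e+8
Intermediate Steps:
v = -228 (v = 15 - 3*(55 + 26) = 15 - 3*81 = 15 - 243 = -228)
h(A) = -2256 + 94*A (h(A) = (-24 + A)*94 = -2256 + 94*A)
(29771 + (108 + 30)/(-111 + 62))*(47274 + h(v)) = (29771 + (108 + 30)/(-111 + 62))*(47274 + (-2256 + 94*(-228))) = (29771 + 138/(-49))*(47274 + (-2256 - 21432)) = (29771 + 138*(-1/49))*(47274 - 23688) = (29771 - 138/49)*23586 = (1458641/49)*23586 = 34403506626/49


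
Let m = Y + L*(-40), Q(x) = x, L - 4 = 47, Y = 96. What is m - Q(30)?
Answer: -1974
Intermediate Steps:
L = 51 (L = 4 + 47 = 51)
m = -1944 (m = 96 + 51*(-40) = 96 - 2040 = -1944)
m - Q(30) = -1944 - 1*30 = -1944 - 30 = -1974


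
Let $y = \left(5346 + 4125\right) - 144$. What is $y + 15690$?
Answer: $25017$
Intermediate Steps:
$y = 9327$ ($y = 9471 - 144 = 9327$)
$y + 15690 = 9327 + 15690 = 25017$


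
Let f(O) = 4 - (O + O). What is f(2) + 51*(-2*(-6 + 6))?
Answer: 0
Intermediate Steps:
f(O) = 4 - 2*O
f(2) + 51*(-2*(-6 + 6)) = (4 - 2*2) + 51*(-2*(-6 + 6)) = (4 - 4) + 51*(-2*0) = 0 + 51*0 = 0 + 0 = 0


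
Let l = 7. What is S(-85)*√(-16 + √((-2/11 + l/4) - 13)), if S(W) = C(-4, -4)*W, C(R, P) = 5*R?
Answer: 850*√(-7744 + 22*I*√5533)/11 ≈ 714.55 + 6837.4*I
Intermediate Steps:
S(W) = -20*W (S(W) = (5*(-4))*W = -20*W)
S(-85)*√(-16 + √((-2/11 + l/4) - 13)) = (-20*(-85))*√(-16 + √((-2/11 + 7/4) - 13)) = 1700*√(-16 + √((-2*1/11 + 7*(¼)) - 13)) = 1700*√(-16 + √((-2/11 + 7/4) - 13)) = 1700*√(-16 + √(69/44 - 13)) = 1700*√(-16 + √(-503/44)) = 1700*√(-16 + I*√5533/22)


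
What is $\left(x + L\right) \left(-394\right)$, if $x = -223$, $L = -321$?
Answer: $214336$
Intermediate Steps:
$\left(x + L\right) \left(-394\right) = \left(-223 - 321\right) \left(-394\right) = \left(-544\right) \left(-394\right) = 214336$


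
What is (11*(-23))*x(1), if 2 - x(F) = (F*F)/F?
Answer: -253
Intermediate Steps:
x(F) = 2 - F (x(F) = 2 - F*F/F = 2 - F**2/F = 2 - F)
(11*(-23))*x(1) = (11*(-23))*(2 - 1*1) = -253*(2 - 1) = -253*1 = -253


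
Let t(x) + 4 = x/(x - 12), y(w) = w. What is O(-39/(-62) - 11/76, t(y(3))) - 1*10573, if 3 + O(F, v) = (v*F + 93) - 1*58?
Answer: -74518621/7068 ≈ -10543.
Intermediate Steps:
t(x) = -4 + x/(-12 + x) (t(x) = -4 + x/(x - 12) = -4 + x/(-12 + x))
O(F, v) = 32 + F*v (O(F, v) = -3 + ((v*F + 93) - 1*58) = -3 + ((F*v + 93) - 58) = -3 + ((93 + F*v) - 58) = -3 + (35 + F*v) = 32 + F*v)
O(-39/(-62) - 11/76, t(y(3))) - 1*10573 = (32 + (-39/(-62) - 11/76)*(3*(16 - 1*3)/(-12 + 3))) - 1*10573 = (32 + (-39*(-1/62) - 11*1/76)*(3*(16 - 3)/(-9))) - 10573 = (32 + (39/62 - 11/76)*(3*(-⅑)*13)) - 10573 = (32 + (1141/2356)*(-13/3)) - 10573 = (32 - 14833/7068) - 10573 = 211343/7068 - 10573 = -74518621/7068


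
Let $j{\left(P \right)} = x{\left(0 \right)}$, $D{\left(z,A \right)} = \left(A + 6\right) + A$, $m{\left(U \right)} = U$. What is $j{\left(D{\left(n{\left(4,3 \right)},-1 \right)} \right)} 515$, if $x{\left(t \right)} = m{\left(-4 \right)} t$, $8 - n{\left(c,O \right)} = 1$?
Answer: $0$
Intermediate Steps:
$n{\left(c,O \right)} = 7$ ($n{\left(c,O \right)} = 8 - 1 = 7$)
$D{\left(z,A \right)} = 6 + 2 A$ ($D{\left(z,A \right)} = \left(6 + A\right) + A = 6 + 2 A$)
$x{\left(t \right)} = - 4 t$
$j{\left(P \right)} = 0$ ($j{\left(P \right)} = \left(-4\right) 0 = 0$)
$j{\left(D{\left(n{\left(4,3 \right)},-1 \right)} \right)} 515 = 0 \cdot 515 = 0$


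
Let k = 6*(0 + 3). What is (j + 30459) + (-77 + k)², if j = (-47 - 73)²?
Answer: 48340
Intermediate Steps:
k = 18 (k = 6*3 = 18)
j = 14400 (j = (-120)² = 14400)
(j + 30459) + (-77 + k)² = (14400 + 30459) + (-77 + 18)² = 44859 + (-59)² = 44859 + 3481 = 48340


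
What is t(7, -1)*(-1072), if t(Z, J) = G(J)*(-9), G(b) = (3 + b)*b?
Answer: -19296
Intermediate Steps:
G(b) = b*(3 + b)
t(Z, J) = -9*J*(3 + J) (t(Z, J) = (J*(3 + J))*(-9) = -9*J*(3 + J))
t(7, -1)*(-1072) = -9*(-1)*(3 - 1)*(-1072) = -9*(-1)*2*(-1072) = 18*(-1072) = -19296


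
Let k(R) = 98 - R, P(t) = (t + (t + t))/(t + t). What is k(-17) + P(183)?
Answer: 233/2 ≈ 116.50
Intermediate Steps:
P(t) = 3/2 (P(t) = (t + 2*t)/((2*t)) = (3*t)*(1/(2*t)) = 3/2)
k(-17) + P(183) = (98 - 1*(-17)) + 3/2 = (98 + 17) + 3/2 = 115 + 3/2 = 233/2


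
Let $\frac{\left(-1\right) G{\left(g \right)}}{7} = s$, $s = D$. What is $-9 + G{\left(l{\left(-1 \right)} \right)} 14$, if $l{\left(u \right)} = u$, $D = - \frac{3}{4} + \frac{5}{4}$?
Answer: $-58$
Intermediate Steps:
$D = \frac{1}{2}$ ($D = \left(-3\right) \frac{1}{4} + 5 \cdot \frac{1}{4} = - \frac{3}{4} + \frac{5}{4} = \frac{1}{2} \approx 0.5$)
$s = \frac{1}{2} \approx 0.5$
$G{\left(g \right)} = - \frac{7}{2}$ ($G{\left(g \right)} = \left(-7\right) \frac{1}{2} = - \frac{7}{2}$)
$-9 + G{\left(l{\left(-1 \right)} \right)} 14 = -9 - 49 = -58$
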